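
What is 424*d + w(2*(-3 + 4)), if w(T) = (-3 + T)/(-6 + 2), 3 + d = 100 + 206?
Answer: 513889/4 ≈ 1.2847e+5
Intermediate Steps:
d = 303 (d = -3 + (100 + 206) = -3 + 306 = 303)
w(T) = ¾ - T/4 (w(T) = (-3 + T)/(-4) = (-3 + T)*(-¼) = ¾ - T/4)
424*d + w(2*(-3 + 4)) = 424*303 + (¾ - (-3 + 4)/2) = 128472 + (¾ - 1/2) = 128472 + (¾ - ¼*2) = 128472 + (¾ - ½) = 128472 + ¼ = 513889/4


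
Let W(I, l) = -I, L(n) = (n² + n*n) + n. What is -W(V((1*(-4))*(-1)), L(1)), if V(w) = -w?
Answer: -4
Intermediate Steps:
L(n) = n + 2*n² (L(n) = (n² + n²) + n = 2*n² + n = n + 2*n²)
-W(V((1*(-4))*(-1)), L(1)) = -(-1)*(-1*(-4)*(-1)) = -(-1)*(-(-4)*(-1)) = -(-1)*(-1*4) = -(-1)*(-4) = -1*4 = -4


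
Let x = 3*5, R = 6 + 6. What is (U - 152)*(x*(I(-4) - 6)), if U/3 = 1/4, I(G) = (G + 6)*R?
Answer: -81675/2 ≈ -40838.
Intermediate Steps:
R = 12
I(G) = 72 + 12*G (I(G) = (G + 6)*12 = (6 + G)*12 = 72 + 12*G)
x = 15
U = ¾ (U = 3/4 = 3*(¼) = ¾ ≈ 0.75000)
(U - 152)*(x*(I(-4) - 6)) = (¾ - 152)*(15*((72 + 12*(-4)) - 6)) = -9075*((72 - 48) - 6)/4 = -9075*(24 - 6)/4 = -9075*18/4 = -605/4*270 = -81675/2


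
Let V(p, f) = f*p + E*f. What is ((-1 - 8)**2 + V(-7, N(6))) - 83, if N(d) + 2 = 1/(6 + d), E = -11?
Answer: 65/2 ≈ 32.500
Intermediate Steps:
N(d) = -2 + 1/(6 + d)
V(p, f) = -11*f + f*p (V(p, f) = f*p - 11*f = -11*f + f*p)
((-1 - 8)**2 + V(-7, N(6))) - 83 = ((-1 - 8)**2 + ((-11 - 2*6)/(6 + 6))*(-11 - 7)) - 83 = ((-9)**2 + ((-11 - 12)/12)*(-18)) - 83 = (81 + ((1/12)*(-23))*(-18)) - 83 = (81 - 23/12*(-18)) - 83 = (81 + 69/2) - 83 = 231/2 - 83 = 65/2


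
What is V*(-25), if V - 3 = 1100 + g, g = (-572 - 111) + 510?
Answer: -23250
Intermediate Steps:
g = -173 (g = -683 + 510 = -173)
V = 930 (V = 3 + (1100 - 173) = 3 + 927 = 930)
V*(-25) = 930*(-25) = -23250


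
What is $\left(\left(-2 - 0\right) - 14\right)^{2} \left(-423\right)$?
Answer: $-108288$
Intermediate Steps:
$\left(\left(-2 - 0\right) - 14\right)^{2} \left(-423\right) = \left(\left(-2 + 0\right) - 14\right)^{2} \left(-423\right) = \left(-2 - 14\right)^{2} \left(-423\right) = \left(-16\right)^{2} \left(-423\right) = 256 \left(-423\right) = -108288$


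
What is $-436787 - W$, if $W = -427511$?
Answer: $-9276$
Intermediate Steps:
$-436787 - W = -436787 - -427511 = -436787 + 427511 = -9276$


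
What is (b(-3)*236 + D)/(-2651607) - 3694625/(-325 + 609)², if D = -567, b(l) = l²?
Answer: -1088535454863/23763112688 ≈ -45.808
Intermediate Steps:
(b(-3)*236 + D)/(-2651607) - 3694625/(-325 + 609)² = ((-3)²*236 - 567)/(-2651607) - 3694625/(-325 + 609)² = (9*236 - 567)*(-1/2651607) - 3694625/(284²) = (2124 - 567)*(-1/2651607) - 3694625/80656 = 1557*(-1/2651607) - 3694625*1/80656 = -173/294623 - 3694625/80656 = -1088535454863/23763112688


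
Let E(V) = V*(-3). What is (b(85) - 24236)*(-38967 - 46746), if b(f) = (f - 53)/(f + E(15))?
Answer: 10386358488/5 ≈ 2.0773e+9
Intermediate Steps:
E(V) = -3*V
b(f) = (-53 + f)/(-45 + f) (b(f) = (f - 53)/(f - 3*15) = (-53 + f)/(f - 45) = (-53 + f)/(-45 + f))
(b(85) - 24236)*(-38967 - 46746) = ((-53 + 85)/(-45 + 85) - 24236)*(-38967 - 46746) = (32/40 - 24236)*(-85713) = ((1/40)*32 - 24236)*(-85713) = (4/5 - 24236)*(-85713) = -121176/5*(-85713) = 10386358488/5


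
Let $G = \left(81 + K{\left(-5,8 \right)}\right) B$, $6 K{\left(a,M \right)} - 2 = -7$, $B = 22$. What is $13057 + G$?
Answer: $\frac{44462}{3} \approx 14821.0$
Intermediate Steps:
$K{\left(a,M \right)} = - \frac{5}{6}$ ($K{\left(a,M \right)} = \frac{1}{3} + \frac{1}{6} \left(-7\right) = \frac{1}{3} - \frac{7}{6} = - \frac{5}{6}$)
$G = \frac{5291}{3}$ ($G = \left(81 - \frac{5}{6}\right) 22 = \frac{481}{6} \cdot 22 = \frac{5291}{3} \approx 1763.7$)
$13057 + G = 13057 + \frac{5291}{3} = \frac{44462}{3}$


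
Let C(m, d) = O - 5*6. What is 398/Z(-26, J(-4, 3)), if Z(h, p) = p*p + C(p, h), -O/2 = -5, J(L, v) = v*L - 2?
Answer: 199/88 ≈ 2.2614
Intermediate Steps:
J(L, v) = -2 + L*v (J(L, v) = L*v - 2 = -2 + L*v)
O = 10 (O = -2*(-5) = 10)
C(m, d) = -20 (C(m, d) = 10 - 5*6 = 10 - 30 = -20)
Z(h, p) = -20 + p² (Z(h, p) = p*p - 20 = p² - 20 = -20 + p²)
398/Z(-26, J(-4, 3)) = 398/(-20 + (-2 - 4*3)²) = 398/(-20 + (-2 - 12)²) = 398/(-20 + (-14)²) = 398/(-20 + 196) = 398/176 = 398*(1/176) = 199/88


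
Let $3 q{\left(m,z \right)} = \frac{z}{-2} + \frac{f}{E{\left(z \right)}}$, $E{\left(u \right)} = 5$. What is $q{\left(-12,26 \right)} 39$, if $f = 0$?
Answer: $-169$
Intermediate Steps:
$q{\left(m,z \right)} = - \frac{z}{6}$ ($q{\left(m,z \right)} = \frac{\frac{z}{-2} + \frac{0}{5}}{3} = \frac{z \left(- \frac{1}{2}\right) + 0 \cdot \frac{1}{5}}{3} = \frac{- \frac{z}{2} + 0}{3} = \frac{\left(- \frac{1}{2}\right) z}{3} = - \frac{z}{6}$)
$q{\left(-12,26 \right)} 39 = \left(- \frac{1}{6}\right) 26 \cdot 39 = \left(- \frac{13}{3}\right) 39 = -169$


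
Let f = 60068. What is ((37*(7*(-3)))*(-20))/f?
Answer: 3885/15017 ≈ 0.25871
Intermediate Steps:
((37*(7*(-3)))*(-20))/f = ((37*(7*(-3)))*(-20))/60068 = ((37*(-21))*(-20))*(1/60068) = -777*(-20)*(1/60068) = 15540*(1/60068) = 3885/15017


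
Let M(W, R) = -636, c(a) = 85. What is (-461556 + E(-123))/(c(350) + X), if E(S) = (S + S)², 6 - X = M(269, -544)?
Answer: -401040/727 ≈ -551.64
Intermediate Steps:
X = 642 (X = 6 - 1*(-636) = 6 + 636 = 642)
E(S) = 4*S² (E(S) = (2*S)² = 4*S²)
(-461556 + E(-123))/(c(350) + X) = (-461556 + 4*(-123)²)/(85 + 642) = (-461556 + 4*15129)/727 = (-461556 + 60516)*(1/727) = -401040*1/727 = -401040/727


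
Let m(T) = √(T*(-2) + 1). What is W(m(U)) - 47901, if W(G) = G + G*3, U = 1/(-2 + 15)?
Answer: -47901 + 4*√143/13 ≈ -47897.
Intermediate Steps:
U = 1/13 ≈ 0.076923
m(T) = √(1 - 2*T) (m(T) = √(-2*T + 1) = √(1 - 2*T))
W(G) = 4*G (W(G) = G + 3*G = 4*G)
W(m(U)) - 47901 = 4*√(1 - 2*1/13) - 47901 = 4*√(1 - 2/13) - 47901 = 4*√(11/13) - 47901 = 4*(√143/13) - 47901 = 4*√143/13 - 47901 = -47901 + 4*√143/13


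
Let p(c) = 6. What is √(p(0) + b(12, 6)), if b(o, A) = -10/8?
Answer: √19/2 ≈ 2.1795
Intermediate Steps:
b(o, A) = -5/4 (b(o, A) = -10*⅛ = -5/4)
√(p(0) + b(12, 6)) = √(6 - 5/4) = √(19/4) = √19/2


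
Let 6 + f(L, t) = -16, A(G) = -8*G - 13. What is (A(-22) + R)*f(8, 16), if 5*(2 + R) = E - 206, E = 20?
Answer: -13618/5 ≈ -2723.6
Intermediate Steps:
A(G) = -13 - 8*G
f(L, t) = -22 (f(L, t) = -6 - 16 = -22)
R = -196/5 (R = -2 + (20 - 206)/5 = -2 + (⅕)*(-186) = -2 - 186/5 = -196/5 ≈ -39.200)
(A(-22) + R)*f(8, 16) = ((-13 - 8*(-22)) - 196/5)*(-22) = ((-13 + 176) - 196/5)*(-22) = (163 - 196/5)*(-22) = (619/5)*(-22) = -13618/5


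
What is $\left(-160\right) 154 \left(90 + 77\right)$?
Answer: $-4114880$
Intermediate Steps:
$\left(-160\right) 154 \left(90 + 77\right) = \left(-24640\right) 167 = -4114880$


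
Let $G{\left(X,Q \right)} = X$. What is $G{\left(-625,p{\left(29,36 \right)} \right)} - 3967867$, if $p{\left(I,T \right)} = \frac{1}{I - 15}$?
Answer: $-3968492$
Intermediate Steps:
$p{\left(I,T \right)} = \frac{1}{-15 + I}$
$G{\left(-625,p{\left(29,36 \right)} \right)} - 3967867 = -625 - 3967867 = -3968492$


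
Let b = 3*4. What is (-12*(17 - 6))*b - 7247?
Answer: -8831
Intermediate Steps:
b = 12
(-12*(17 - 6))*b - 7247 = -12*(17 - 6)*12 - 7247 = -12*11*12 - 7247 = -132*12 - 7247 = -1584 - 7247 = -8831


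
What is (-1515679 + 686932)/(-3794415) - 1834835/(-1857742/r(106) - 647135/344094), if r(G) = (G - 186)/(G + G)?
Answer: -826454149503803868/5356385060760891365 ≈ -0.15429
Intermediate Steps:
r(G) = (-186 + G)/(2*G) (r(G) = (-186 + G)/((2*G)) = (-186 + G)*(1/(2*G)) = (-186 + G)/(2*G))
(-1515679 + 686932)/(-3794415) - 1834835/(-1857742/r(106) - 647135/344094) = (-1515679 + 686932)/(-3794415) - 1834835/(-1857742*212/(-186 + 106) - 647135/344094) = -828747*(-1/3794415) - 1834835/(-1857742/((½)*(1/106)*(-80)) - 647135*1/344094) = 276249/1264805 - 1834835/(-1857742/(-20/53) - 647135/344094) = 276249/1264805 - 1834835/(-1857742*(-53/20) - 647135/344094) = 276249/1264805 - 1834835/(49230163/10 - 647135/344094) = 276249/1264805 - 1834835/4234949308993/860235 = 276249/1264805 - 1834835*860235/4234949308993 = 276249/1264805 - 1578389286225/4234949308993 = -826454149503803868/5356385060760891365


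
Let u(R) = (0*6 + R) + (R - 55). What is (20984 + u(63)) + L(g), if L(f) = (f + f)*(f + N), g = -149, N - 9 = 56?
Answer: 46087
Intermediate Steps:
N = 65 (N = 9 + 56 = 65)
L(f) = 2*f*(65 + f) (L(f) = (f + f)*(f + 65) = (2*f)*(65 + f) = 2*f*(65 + f))
u(R) = -55 + 2*R (u(R) = (0 + R) + (-55 + R) = R + (-55 + R) = -55 + 2*R)
(20984 + u(63)) + L(g) = (20984 + (-55 + 2*63)) + 2*(-149)*(65 - 149) = (20984 + (-55 + 126)) + 2*(-149)*(-84) = (20984 + 71) + 25032 = 21055 + 25032 = 46087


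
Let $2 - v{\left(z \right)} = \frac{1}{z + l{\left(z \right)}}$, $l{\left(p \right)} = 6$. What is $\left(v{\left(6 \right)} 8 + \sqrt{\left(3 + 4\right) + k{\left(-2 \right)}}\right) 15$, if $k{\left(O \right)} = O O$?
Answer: $230 + 15 \sqrt{11} \approx 279.75$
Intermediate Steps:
$k{\left(O \right)} = O^{2}$
$v{\left(z \right)} = 2 - \frac{1}{6 + z}$ ($v{\left(z \right)} = 2 - \frac{1}{z + 6} = 2 - \frac{1}{6 + z}$)
$\left(v{\left(6 \right)} 8 + \sqrt{\left(3 + 4\right) + k{\left(-2 \right)}}\right) 15 = \left(\frac{11 + 2 \cdot 6}{6 + 6} \cdot 8 + \sqrt{\left(3 + 4\right) + \left(-2\right)^{2}}\right) 15 = \left(\frac{11 + 12}{12} \cdot 8 + \sqrt{7 + 4}\right) 15 = \left(\frac{1}{12} \cdot 23 \cdot 8 + \sqrt{11}\right) 15 = \left(\frac{23}{12} \cdot 8 + \sqrt{11}\right) 15 = \left(\frac{46}{3} + \sqrt{11}\right) 15 = 230 + 15 \sqrt{11}$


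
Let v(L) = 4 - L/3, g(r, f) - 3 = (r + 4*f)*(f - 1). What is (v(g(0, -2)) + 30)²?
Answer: 625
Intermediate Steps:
g(r, f) = 3 + (-1 + f)*(r + 4*f) (g(r, f) = 3 + (r + 4*f)*(f - 1) = 3 + (r + 4*f)*(-1 + f) = 3 + (-1 + f)*(r + 4*f))
v(L) = 4 - L/3
(v(g(0, -2)) + 30)² = ((4 - (3 - 1*0 - 4*(-2) + 4*(-2)² - 2*0)/3) + 30)² = ((4 - (3 + 0 + 8 + 4*4 + 0)/3) + 30)² = ((4 - (3 + 0 + 8 + 16 + 0)/3) + 30)² = ((4 - ⅓*27) + 30)² = ((4 - 9) + 30)² = (-5 + 30)² = 25² = 625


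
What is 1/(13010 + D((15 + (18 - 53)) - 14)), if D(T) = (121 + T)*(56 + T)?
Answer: 1/14924 ≈ 6.7006e-5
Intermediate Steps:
D(T) = (56 + T)*(121 + T)
1/(13010 + D((15 + (18 - 53)) - 14)) = 1/(13010 + (6776 + ((15 + (18 - 53)) - 14)² + 177*((15 + (18 - 53)) - 14))) = 1/(13010 + (6776 + ((15 - 35) - 14)² + 177*((15 - 35) - 14))) = 1/(13010 + (6776 + (-20 - 14)² + 177*(-20 - 14))) = 1/(13010 + (6776 + (-34)² + 177*(-34))) = 1/(13010 + (6776 + 1156 - 6018)) = 1/(13010 + 1914) = 1/14924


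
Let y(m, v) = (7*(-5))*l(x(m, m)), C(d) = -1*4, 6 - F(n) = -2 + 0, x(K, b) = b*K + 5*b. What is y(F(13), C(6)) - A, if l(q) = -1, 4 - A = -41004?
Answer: -40973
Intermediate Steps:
x(K, b) = 5*b + K*b (x(K, b) = K*b + 5*b = 5*b + K*b)
F(n) = 8 (F(n) = 6 - (-2 + 0) = 6 - 1*(-2) = 6 + 2 = 8)
C(d) = -4
A = 41008 (A = 4 - 1*(-41004) = 4 + 41004 = 41008)
y(m, v) = 35 (y(m, v) = (7*(-5))*(-1) = -35*(-1) = 35)
y(F(13), C(6)) - A = 35 - 1*41008 = 35 - 41008 = -40973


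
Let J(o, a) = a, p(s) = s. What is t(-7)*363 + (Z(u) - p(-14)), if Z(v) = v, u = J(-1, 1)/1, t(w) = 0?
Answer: 15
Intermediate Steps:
u = 1 (u = 1/1 = 1*1 = 1)
t(-7)*363 + (Z(u) - p(-14)) = 0*363 + (1 - 1*(-14)) = 0 + (1 + 14) = 0 + 15 = 15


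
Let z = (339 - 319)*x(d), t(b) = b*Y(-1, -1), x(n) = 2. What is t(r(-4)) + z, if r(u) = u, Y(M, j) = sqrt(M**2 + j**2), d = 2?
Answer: 40 - 4*sqrt(2) ≈ 34.343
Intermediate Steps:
t(b) = b*sqrt(2) (t(b) = b*sqrt((-1)**2 + (-1)**2) = b*sqrt(1 + 1) = b*sqrt(2))
z = 40 (z = (339 - 319)*2 = 20*2 = 40)
t(r(-4)) + z = -4*sqrt(2) + 40 = 40 - 4*sqrt(2)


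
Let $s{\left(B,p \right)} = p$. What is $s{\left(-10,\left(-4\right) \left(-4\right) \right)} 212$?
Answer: $3392$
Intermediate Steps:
$s{\left(-10,\left(-4\right) \left(-4\right) \right)} 212 = \left(-4\right) \left(-4\right) 212 = 16 \cdot 212 = 3392$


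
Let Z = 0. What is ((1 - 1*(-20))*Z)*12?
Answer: 0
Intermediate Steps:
((1 - 1*(-20))*Z)*12 = ((1 - 1*(-20))*0)*12 = ((1 + 20)*0)*12 = (21*0)*12 = 0*12 = 0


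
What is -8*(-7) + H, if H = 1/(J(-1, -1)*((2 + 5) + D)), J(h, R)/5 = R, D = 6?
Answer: 3639/65 ≈ 55.985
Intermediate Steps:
J(h, R) = 5*R
H = -1/65 (H = 1/((5*(-1))*((2 + 5) + 6)) = 1/(-5*(7 + 6)) = 1/(-5*13) = 1/(-65) = -1/65 ≈ -0.015385)
-8*(-7) + H = -8*(-7) - 1/65 = 56 - 1/65 = 3639/65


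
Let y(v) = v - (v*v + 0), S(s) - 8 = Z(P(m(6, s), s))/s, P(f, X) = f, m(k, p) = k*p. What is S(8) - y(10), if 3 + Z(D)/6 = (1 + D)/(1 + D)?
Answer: 193/2 ≈ 96.500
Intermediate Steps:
Z(D) = -12 (Z(D) = -18 + 6*((1 + D)/(1 + D)) = -18 + 6*1 = -18 + 6 = -12)
S(s) = 8 - 12/s
y(v) = v - v² (y(v) = v - (v² + 0) = v - v²)
S(8) - y(10) = (8 - 12/8) - 10*(1 - 1*10) = (8 - 12*⅛) - 10*(1 - 10) = (8 - 3/2) - 10*(-9) = 13/2 - 1*(-90) = 13/2 + 90 = 193/2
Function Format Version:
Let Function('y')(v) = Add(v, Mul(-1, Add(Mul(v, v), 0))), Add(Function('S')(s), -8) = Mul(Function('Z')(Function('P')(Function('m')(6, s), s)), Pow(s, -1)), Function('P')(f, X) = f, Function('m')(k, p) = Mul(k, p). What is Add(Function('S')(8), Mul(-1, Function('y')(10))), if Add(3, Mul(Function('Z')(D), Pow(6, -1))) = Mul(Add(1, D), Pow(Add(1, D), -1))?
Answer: Rational(193, 2) ≈ 96.500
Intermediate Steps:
Function('Z')(D) = -12 (Function('Z')(D) = Add(-18, Mul(6, Mul(Add(1, D), Pow(Add(1, D), -1)))) = Add(-18, Mul(6, 1)) = Add(-18, 6) = -12)
Function('S')(s) = Add(8, Mul(-12, Pow(s, -1)))
Function('y')(v) = Add(v, Mul(-1, Pow(v, 2))) (Function('y')(v) = Add(v, Mul(-1, Add(Pow(v, 2), 0))) = Add(v, Mul(-1, Pow(v, 2))))
Add(Function('S')(8), Mul(-1, Function('y')(10))) = Add(Add(8, Mul(-12, Pow(8, -1))), Mul(-1, Mul(10, Add(1, Mul(-1, 10))))) = Add(Add(8, Mul(-12, Rational(1, 8))), Mul(-1, Mul(10, Add(1, -10)))) = Add(Add(8, Rational(-3, 2)), Mul(-1, Mul(10, -9))) = Add(Rational(13, 2), Mul(-1, -90)) = Add(Rational(13, 2), 90) = Rational(193, 2)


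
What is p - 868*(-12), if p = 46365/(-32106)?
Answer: 111456577/10702 ≈ 10415.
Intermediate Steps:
p = -15455/10702 (p = 46365*(-1/32106) = -15455/10702 ≈ -1.4441)
p - 868*(-12) = -15455/10702 - 868*(-12) = -15455/10702 - 1*(-10416) = -15455/10702 + 10416 = 111456577/10702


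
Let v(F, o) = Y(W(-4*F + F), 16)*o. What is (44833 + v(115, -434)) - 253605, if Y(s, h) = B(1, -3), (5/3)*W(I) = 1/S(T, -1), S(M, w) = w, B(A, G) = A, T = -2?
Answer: -209206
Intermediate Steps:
W(I) = -3/5 (W(I) = (3/5)/(-1) = (3/5)*(-1) = -3/5)
Y(s, h) = 1
v(F, o) = o (v(F, o) = 1*o = o)
(44833 + v(115, -434)) - 253605 = (44833 - 434) - 253605 = 44399 - 253605 = -209206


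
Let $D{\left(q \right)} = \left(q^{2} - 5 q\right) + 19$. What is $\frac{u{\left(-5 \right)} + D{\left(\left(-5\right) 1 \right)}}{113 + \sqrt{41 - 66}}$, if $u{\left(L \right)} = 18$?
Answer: $\frac{9831}{12794} - \frac{435 i}{12794} \approx 0.76841 - 0.034 i$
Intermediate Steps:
$D{\left(q \right)} = 19 + q^{2} - 5 q$
$\frac{u{\left(-5 \right)} + D{\left(\left(-5\right) 1 \right)}}{113 + \sqrt{41 - 66}} = \frac{18 + \left(19 + \left(\left(-5\right) 1\right)^{2} - 5 \left(\left(-5\right) 1\right)\right)}{113 + \sqrt{41 - 66}} = \frac{18 + \left(19 + \left(-5\right)^{2} - -25\right)}{113 + \sqrt{-25}} = \frac{18 + \left(19 + 25 + 25\right)}{113 + 5 i} = \left(18 + 69\right) \frac{113 - 5 i}{12794} = 87 \frac{113 - 5 i}{12794} = \frac{87 \left(113 - 5 i\right)}{12794}$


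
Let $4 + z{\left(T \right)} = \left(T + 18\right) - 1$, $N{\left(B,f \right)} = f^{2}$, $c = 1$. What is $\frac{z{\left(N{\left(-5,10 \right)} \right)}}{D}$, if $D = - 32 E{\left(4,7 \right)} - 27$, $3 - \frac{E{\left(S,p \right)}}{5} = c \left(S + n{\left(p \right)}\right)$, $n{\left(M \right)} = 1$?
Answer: $\frac{113}{293} \approx 0.38567$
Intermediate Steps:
$z{\left(T \right)} = 13 + T$ ($z{\left(T \right)} = -4 + \left(\left(T + 18\right) - 1\right) = -4 + \left(\left(18 + T\right) - 1\right) = -4 + \left(17 + T\right) = 13 + T$)
$E{\left(S,p \right)} = 10 - 5 S$ ($E{\left(S,p \right)} = 15 - 5 \cdot 1 \left(S + 1\right) = 15 - 5 \cdot 1 \left(1 + S\right) = 15 - 5 \left(1 + S\right) = 15 - \left(5 + 5 S\right) = 10 - 5 S$)
$D = 293$ ($D = - 32 \left(10 - 20\right) - 27 = \left(-32\right) \left(-10\right) - 27 = 320 - 27 = 293$)
$\frac{z{\left(N{\left(-5,10 \right)} \right)}}{D} = \frac{13 + 10^{2}}{293} = \left(13 + 100\right) \frac{1}{293} = 113 \cdot \frac{1}{293} = \frac{113}{293}$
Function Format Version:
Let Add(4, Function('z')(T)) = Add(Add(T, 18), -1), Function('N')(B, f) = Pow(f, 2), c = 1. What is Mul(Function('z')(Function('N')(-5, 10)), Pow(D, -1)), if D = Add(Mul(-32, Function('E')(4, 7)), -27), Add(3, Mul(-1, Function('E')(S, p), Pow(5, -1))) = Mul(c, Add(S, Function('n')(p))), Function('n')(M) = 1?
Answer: Rational(113, 293) ≈ 0.38567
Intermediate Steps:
Function('z')(T) = Add(13, T) (Function('z')(T) = Add(-4, Add(Add(T, 18), -1)) = Add(-4, Add(Add(18, T), -1)) = Add(-4, Add(17, T)) = Add(13, T))
Function('E')(S, p) = Add(10, Mul(-5, S)) (Function('E')(S, p) = Add(15, Mul(-5, Mul(1, Add(S, 1)))) = Add(15, Mul(-5, Mul(1, Add(1, S)))) = Add(15, Mul(-5, Add(1, S))) = Add(15, Add(-5, Mul(-5, S))) = Add(10, Mul(-5, S)))
D = 293 (D = Add(Mul(-32, Add(10, Mul(-5, 4))), -27) = Add(Mul(-32, Add(10, -20)), -27) = Add(Mul(-32, -10), -27) = Add(320, -27) = 293)
Mul(Function('z')(Function('N')(-5, 10)), Pow(D, -1)) = Mul(Add(13, Pow(10, 2)), Pow(293, -1)) = Mul(Add(13, 100), Rational(1, 293)) = Mul(113, Rational(1, 293)) = Rational(113, 293)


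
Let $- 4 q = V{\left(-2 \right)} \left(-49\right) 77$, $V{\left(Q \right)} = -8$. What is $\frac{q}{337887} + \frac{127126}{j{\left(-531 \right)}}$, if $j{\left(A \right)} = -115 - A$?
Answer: $\frac{1952321983}{6389136} \approx 305.57$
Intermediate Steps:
$q = -7546$ ($q = - \frac{\left(-8\right) \left(-49\right) 77}{4} = - \frac{392 \cdot 77}{4} = \left(- \frac{1}{4}\right) 30184 = -7546$)
$\frac{q}{337887} + \frac{127126}{j{\left(-531 \right)}} = - \frac{7546}{337887} + \frac{127126}{-115 - -531} = \left(-7546\right) \frac{1}{337887} + \frac{127126}{-115 + 531} = - \frac{686}{30717} + \frac{127126}{416} = - \frac{686}{30717} + 127126 \cdot \frac{1}{416} = - \frac{686}{30717} + \frac{63563}{208} = \frac{1952321983}{6389136}$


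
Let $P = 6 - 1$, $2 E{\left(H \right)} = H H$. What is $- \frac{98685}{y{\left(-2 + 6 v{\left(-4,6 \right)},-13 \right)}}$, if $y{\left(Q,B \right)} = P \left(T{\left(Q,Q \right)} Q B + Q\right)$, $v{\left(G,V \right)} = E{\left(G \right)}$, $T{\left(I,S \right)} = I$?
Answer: $\frac{6579}{9154} \approx 0.7187$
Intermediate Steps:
$E{\left(H \right)} = \frac{H^{2}}{2}$ ($E{\left(H \right)} = \frac{H H}{2} = \frac{H^{2}}{2}$)
$P = 5$ ($P = 6 - 1 = 5$)
$v{\left(G,V \right)} = \frac{G^{2}}{2}$
$y{\left(Q,B \right)} = 5 Q + 5 B Q^{2}$ ($y{\left(Q,B \right)} = 5 \left(Q Q B + Q\right) = 5 \left(Q^{2} B + Q\right) = 5 \left(B Q^{2} + Q\right) = 5 \left(Q + B Q^{2}\right) = 5 Q + 5 B Q^{2}$)
$- \frac{98685}{y{\left(-2 + 6 v{\left(-4,6 \right)},-13 \right)}} = - \frac{98685}{5 \left(-2 + 6 \frac{\left(-4\right)^{2}}{2}\right) \left(1 - 13 \left(-2 + 6 \frac{\left(-4\right)^{2}}{2}\right)\right)} = - \frac{98685}{5 \left(-2 + 6 \cdot \frac{1}{2} \cdot 16\right) \left(1 - 13 \left(-2 + 6 \cdot \frac{1}{2} \cdot 16\right)\right)} = - \frac{98685}{5 \left(-2 + 6 \cdot 8\right) \left(1 - 13 \left(-2 + 6 \cdot 8\right)\right)} = - \frac{98685}{5 \left(-2 + 48\right) \left(1 - 13 \left(-2 + 48\right)\right)} = - \frac{98685}{5 \cdot 46 \left(1 - 598\right)} = - \frac{98685}{5 \cdot 46 \left(-597\right)} = - \frac{98685}{-137310} = \left(-98685\right) \left(- \frac{1}{137310}\right) = \frac{6579}{9154}$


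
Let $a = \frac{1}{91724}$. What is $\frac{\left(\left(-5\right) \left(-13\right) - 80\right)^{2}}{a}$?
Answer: $20637900$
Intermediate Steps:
$a = \frac{1}{91724} \approx 1.0902 \cdot 10^{-5}$
$\frac{\left(\left(-5\right) \left(-13\right) - 80\right)^{2}}{a} = \left(\left(-5\right) \left(-13\right) - 80\right)^{2} \frac{1}{\frac{1}{91724}} = \left(65 - 80\right)^{2} \cdot 91724 = \left(-15\right)^{2} \cdot 91724 = 225 \cdot 91724 = 20637900$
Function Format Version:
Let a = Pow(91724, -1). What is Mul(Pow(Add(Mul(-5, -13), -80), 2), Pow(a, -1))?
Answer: 20637900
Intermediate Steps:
a = Rational(1, 91724) ≈ 1.0902e-5
Mul(Pow(Add(Mul(-5, -13), -80), 2), Pow(a, -1)) = Mul(Pow(Add(Mul(-5, -13), -80), 2), Pow(Rational(1, 91724), -1)) = Mul(Pow(Add(65, -80), 2), 91724) = Mul(Pow(-15, 2), 91724) = Mul(225, 91724) = 20637900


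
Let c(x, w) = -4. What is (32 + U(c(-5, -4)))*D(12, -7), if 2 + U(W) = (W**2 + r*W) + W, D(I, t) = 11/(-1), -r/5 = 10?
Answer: -2662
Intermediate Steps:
r = -50 (r = -5*10 = -50)
D(I, t) = -11 (D(I, t) = 11*(-1) = -11)
U(W) = -2 + W**2 - 49*W (U(W) = -2 + ((W**2 - 50*W) + W) = -2 + (W**2 - 49*W) = -2 + W**2 - 49*W)
(32 + U(c(-5, -4)))*D(12, -7) = (32 + (-2 + (-4)**2 - 49*(-4)))*(-11) = (32 + (-2 + 16 + 196))*(-11) = (32 + 210)*(-11) = 242*(-11) = -2662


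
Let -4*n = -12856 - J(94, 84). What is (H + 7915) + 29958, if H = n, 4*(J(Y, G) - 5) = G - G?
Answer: 164353/4 ≈ 41088.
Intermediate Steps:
J(Y, G) = 5 (J(Y, G) = 5 + (G - G)/4 = 5 + (¼)*0 = 5 + 0 = 5)
n = 12861/4 (n = -(-12856 - 1*5)/4 = -(-12856 - 5)/4 = -¼*(-12861) = 12861/4 ≈ 3215.3)
H = 12861/4 ≈ 3215.3
(H + 7915) + 29958 = (12861/4 + 7915) + 29958 = 44521/4 + 29958 = 164353/4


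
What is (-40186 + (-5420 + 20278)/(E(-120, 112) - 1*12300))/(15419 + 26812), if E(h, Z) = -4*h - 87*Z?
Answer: -61898983/65047806 ≈ -0.95159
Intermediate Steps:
E(h, Z) = -87*Z - 4*h
(-40186 + (-5420 + 20278)/(E(-120, 112) - 1*12300))/(15419 + 26812) = (-40186 + (-5420 + 20278)/((-87*112 - 4*(-120)) - 1*12300))/(15419 + 26812) = (-40186 + 14858/((-9744 + 480) - 12300))/42231 = (-40186 + 14858/(-9264 - 12300))*(1/42231) = (-40186 + 14858/(-21564))*(1/42231) = (-40186 + 14858*(-1/21564))*(1/42231) = (-40186 - 7429/10782)*(1/42231) = -433292881/10782*1/42231 = -61898983/65047806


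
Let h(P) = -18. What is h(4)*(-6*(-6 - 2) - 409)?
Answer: 6498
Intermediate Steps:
h(4)*(-6*(-6 - 2) - 409) = -18*(-6*(-6 - 2) - 409) = -18*(-6*(-8) - 409) = -18*(48 - 409) = -18*(-361) = 6498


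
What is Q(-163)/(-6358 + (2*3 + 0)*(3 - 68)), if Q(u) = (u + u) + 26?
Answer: 75/1687 ≈ 0.044458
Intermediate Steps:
Q(u) = 26 + 2*u (Q(u) = 2*u + 26 = 26 + 2*u)
Q(-163)/(-6358 + (2*3 + 0)*(3 - 68)) = (26 + 2*(-163))/(-6358 + (2*3 + 0)*(3 - 68)) = (26 - 326)/(-6358 + (6 + 0)*(-65)) = -300/(-6358 + 6*(-65)) = -300/(-6358 - 390) = -300/(-6748) = -300*(-1/6748) = 75/1687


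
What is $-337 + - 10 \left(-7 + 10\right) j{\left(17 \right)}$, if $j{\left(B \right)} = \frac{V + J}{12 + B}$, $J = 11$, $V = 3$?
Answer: $- \frac{10193}{29} \approx -351.48$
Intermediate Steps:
$j{\left(B \right)} = \frac{14}{12 + B}$ ($j{\left(B \right)} = \frac{3 + 11}{12 + B} = \frac{14}{12 + B}$)
$-337 + - 10 \left(-7 + 10\right) j{\left(17 \right)} = -337 + - 10 \left(-7 + 10\right) \frac{14}{12 + 17} = -337 + \left(-10\right) 3 \cdot \frac{14}{29} = -337 - 30 \cdot 14 \cdot \frac{1}{29} = -337 - \frac{420}{29} = - \frac{10193}{29}$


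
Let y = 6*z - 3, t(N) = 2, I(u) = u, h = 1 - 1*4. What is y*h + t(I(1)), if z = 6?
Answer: -97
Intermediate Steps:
h = -3 (h = 1 - 4 = -3)
y = 33 (y = 6*6 - 3 = 36 - 3 = 33)
y*h + t(I(1)) = 33*(-3) + 2 = -99 + 2 = -97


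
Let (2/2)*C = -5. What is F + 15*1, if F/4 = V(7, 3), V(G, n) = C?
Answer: -5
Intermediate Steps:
C = -5
V(G, n) = -5
F = -20 (F = 4*(-5) = -20)
F + 15*1 = -20 + 15*1 = -20 + 15 = -5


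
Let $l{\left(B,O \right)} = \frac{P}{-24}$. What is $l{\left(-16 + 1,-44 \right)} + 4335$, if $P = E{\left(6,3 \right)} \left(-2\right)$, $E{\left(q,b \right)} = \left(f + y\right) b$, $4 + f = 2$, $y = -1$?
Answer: $\frac{17337}{4} \approx 4334.3$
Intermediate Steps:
$f = -2$ ($f = -4 + 2 = -2$)
$E{\left(q,b \right)} = - 3 b$ ($E{\left(q,b \right)} = \left(-2 - 1\right) b = - 3 b$)
$P = 18$ ($P = \left(-3\right) 3 \left(-2\right) = \left(-9\right) \left(-2\right) = 18$)
$l{\left(B,O \right)} = - \frac{3}{4}$ ($l{\left(B,O \right)} = \frac{18}{-24} = 18 \left(- \frac{1}{24}\right) = - \frac{3}{4}$)
$l{\left(-16 + 1,-44 \right)} + 4335 = - \frac{3}{4} + 4335 = \frac{17337}{4}$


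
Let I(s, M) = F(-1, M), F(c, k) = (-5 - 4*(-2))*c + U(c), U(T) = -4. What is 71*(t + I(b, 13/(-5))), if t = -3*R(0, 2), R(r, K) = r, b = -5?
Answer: -497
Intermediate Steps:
F(c, k) = -4 + 3*c (F(c, k) = (-5 - 4*(-2))*c - 4 = (-5 + 8)*c - 4 = 3*c - 4 = -4 + 3*c)
I(s, M) = -7 (I(s, M) = -4 + 3*(-1) = -4 - 3 = -7)
t = 0 (t = -3*0 = 0)
71*(t + I(b, 13/(-5))) = 71*(0 - 7) = 71*(-7) = -497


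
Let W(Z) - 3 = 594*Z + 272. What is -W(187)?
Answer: -111353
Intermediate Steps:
W(Z) = 275 + 594*Z (W(Z) = 3 + (594*Z + 272) = 3 + (272 + 594*Z) = 275 + 594*Z)
-W(187) = -(275 + 594*187) = -(275 + 111078) = -1*111353 = -111353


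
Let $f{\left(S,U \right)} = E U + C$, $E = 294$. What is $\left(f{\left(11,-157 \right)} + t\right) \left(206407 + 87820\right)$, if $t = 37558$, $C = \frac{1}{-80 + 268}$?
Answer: $- \frac{475705919373}{188} \approx -2.5303 \cdot 10^{9}$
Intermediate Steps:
$C = \frac{1}{188} \approx 0.0053191$
$f{\left(S,U \right)} = \frac{1}{188} + 294 U$ ($f{\left(S,U \right)} = 294 U + \frac{1}{188} = \frac{1}{188} + 294 U$)
$\left(f{\left(11,-157 \right)} + t\right) \left(206407 + 87820\right) = \left(\left(\frac{1}{188} + 294 \left(-157\right)\right) + 37558\right) \left(206407 + 87820\right) = \left(\left(\frac{1}{188} - 46158\right) + 37558\right) 294227 = \left(- \frac{8677703}{188} + 37558\right) 294227 = \left(- \frac{1616799}{188}\right) 294227 = - \frac{475705919373}{188}$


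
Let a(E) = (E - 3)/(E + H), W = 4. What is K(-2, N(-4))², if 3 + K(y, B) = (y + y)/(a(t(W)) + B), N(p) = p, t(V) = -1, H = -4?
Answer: 49/16 ≈ 3.0625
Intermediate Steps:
a(E) = (-3 + E)/(-4 + E) (a(E) = (E - 3)/(E - 4) = (-3 + E)/(-4 + E))
K(y, B) = -3 + 2*y/(⅘ + B) (K(y, B) = -3 + (y + y)/((-3 - 1)/(-4 - 1) + B) = -3 + (2*y)/(-4/(-5) + B) = -3 + (2*y)/(-⅕*(-4) + B) = -3 + (2*y)/(⅘ + B) = -3 + 2*y/(⅘ + B))
K(-2, N(-4))² = ((-12 - 15*(-4) + 10*(-2))/(4 + 5*(-4)))² = ((-12 + 60 - 20)/(4 - 20))² = (28/(-16))² = (-1/16*28)² = (-7/4)² = 49/16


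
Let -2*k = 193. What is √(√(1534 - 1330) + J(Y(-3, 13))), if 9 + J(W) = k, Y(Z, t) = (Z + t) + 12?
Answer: √(-422 + 8*√51)/2 ≈ 9.5508*I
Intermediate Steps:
Y(Z, t) = 12 + Z + t
k = -193/2 (k = -½*193 = -193/2 ≈ -96.500)
J(W) = -211/2 (J(W) = -9 - 193/2 = -211/2)
√(√(1534 - 1330) + J(Y(-3, 13))) = √(√(1534 - 1330) - 211/2) = √(√204 - 211/2) = √(2*√51 - 211/2) = √(-211/2 + 2*√51)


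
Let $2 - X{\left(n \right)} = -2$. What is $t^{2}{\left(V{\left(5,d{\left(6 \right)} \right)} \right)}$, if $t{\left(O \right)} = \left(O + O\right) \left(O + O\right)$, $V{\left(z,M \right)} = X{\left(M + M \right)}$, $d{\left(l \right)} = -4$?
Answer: $4096$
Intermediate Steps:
$X{\left(n \right)} = 4$ ($X{\left(n \right)} = 2 - -2 = 2 + 2 = 4$)
$V{\left(z,M \right)} = 4$
$t{\left(O \right)} = 4 O^{2}$ ($t{\left(O \right)} = 2 O 2 O = 4 O^{2}$)
$t^{2}{\left(V{\left(5,d{\left(6 \right)} \right)} \right)} = \left(4 \cdot 4^{2}\right)^{2} = \left(4 \cdot 16\right)^{2} = 64^{2} = 4096$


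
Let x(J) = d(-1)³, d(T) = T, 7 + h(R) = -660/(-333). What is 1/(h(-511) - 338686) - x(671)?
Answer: 37594592/37594703 ≈ 1.0000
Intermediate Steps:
h(R) = -557/111 (h(R) = -7 - 660/(-333) = -7 - 660*(-1/333) = -7 + 220/111 = -557/111)
x(J) = -1 (x(J) = (-1)³ = -1)
1/(h(-511) - 338686) - x(671) = 1/(-557/111 - 338686) - 1*(-1) = 1/(-37594703/111) + 1 = -111/37594703 + 1 = 37594592/37594703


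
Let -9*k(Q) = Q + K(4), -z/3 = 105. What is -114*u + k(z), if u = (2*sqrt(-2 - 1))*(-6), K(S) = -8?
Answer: 323/9 + 1368*I*sqrt(3) ≈ 35.889 + 2369.4*I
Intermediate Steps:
z = -315 (z = -3*105 = -315)
k(Q) = 8/9 - Q/9 (k(Q) = -(Q - 8)/9 = -(-8 + Q)/9 = 8/9 - Q/9)
u = -12*I*sqrt(3) (u = (2*sqrt(-3))*(-6) = (2*(I*sqrt(3)))*(-6) = (2*I*sqrt(3))*(-6) = -12*I*sqrt(3) ≈ -20.785*I)
-114*u + k(z) = -(-1368)*I*sqrt(3) + (8/9 - 1/9*(-315)) = 1368*I*sqrt(3) + (8/9 + 35) = 1368*I*sqrt(3) + 323/9 = 323/9 + 1368*I*sqrt(3)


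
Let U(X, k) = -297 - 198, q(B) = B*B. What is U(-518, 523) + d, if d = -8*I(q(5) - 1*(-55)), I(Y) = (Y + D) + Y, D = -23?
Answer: -1591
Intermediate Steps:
q(B) = B²
U(X, k) = -495
I(Y) = -23 + 2*Y (I(Y) = (Y - 23) + Y = (-23 + Y) + Y = -23 + 2*Y)
d = -1096 (d = -8*(-23 + 2*(5² - 1*(-55))) = -8*(-23 + 2*(25 + 55)) = -8*(-23 + 2*80) = -8*(-23 + 160) = -8*137 = -1096)
U(-518, 523) + d = -495 - 1096 = -1591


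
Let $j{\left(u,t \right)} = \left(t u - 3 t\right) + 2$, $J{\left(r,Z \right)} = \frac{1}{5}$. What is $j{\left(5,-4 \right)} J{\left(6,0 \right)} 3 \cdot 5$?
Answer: $-18$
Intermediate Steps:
$J{\left(r,Z \right)} = \frac{1}{5}$
$j{\left(u,t \right)} = 2 - 3 t + t u$ ($j{\left(u,t \right)} = \left(- 3 t + t u\right) + 2 = 2 - 3 t + t u$)
$j{\left(5,-4 \right)} J{\left(6,0 \right)} 3 \cdot 5 = \left(2 - -12 - 20\right) \frac{1}{5} \cdot 3 \cdot 5 = \left(2 + 12 - 20\right) \frac{1}{5} \cdot 15 = \left(-6\right) \frac{1}{5} \cdot 15 = \left(- \frac{6}{5}\right) 15 = -18$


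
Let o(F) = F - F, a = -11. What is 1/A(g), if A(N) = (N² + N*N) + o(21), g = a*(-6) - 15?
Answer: 1/5202 ≈ 0.00019223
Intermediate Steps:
o(F) = 0
g = 51 (g = -11*(-6) - 15 = 66 - 15 = 51)
A(N) = 2*N² (A(N) = (N² + N*N) + 0 = (N² + N²) + 0 = 2*N² + 0 = 2*N²)
1/A(g) = 1/(2*51²) = 1/(2*2601) = 1/5202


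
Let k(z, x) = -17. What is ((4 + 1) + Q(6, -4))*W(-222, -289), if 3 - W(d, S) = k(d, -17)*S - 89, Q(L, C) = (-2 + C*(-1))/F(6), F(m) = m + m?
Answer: -49817/2 ≈ -24909.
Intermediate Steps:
F(m) = 2*m
Q(L, C) = -⅙ - C/12 (Q(L, C) = (-2 + C*(-1))/((2*6)) = (-2 - C)/12 = (-2 - C)*(1/12) = -⅙ - C/12)
W(d, S) = 92 + 17*S (W(d, S) = 3 - (-17*S - 89) = 3 - (-89 - 17*S) = 3 + (89 + 17*S) = 92 + 17*S)
((4 + 1) + Q(6, -4))*W(-222, -289) = ((4 + 1) + (-⅙ - 1/12*(-4)))*(92 + 17*(-289)) = (5 + (-⅙ + ⅓))*(92 - 4913) = (5 + ⅙)*(-4821) = (31/6)*(-4821) = -49817/2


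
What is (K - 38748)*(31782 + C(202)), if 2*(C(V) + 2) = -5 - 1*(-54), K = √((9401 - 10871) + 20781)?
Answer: -1232360766 + 63609*√19311/2 ≈ -1.2279e+9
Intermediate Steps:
K = √19311 (K = √(-1470 + 20781) = √19311 ≈ 138.96)
C(V) = 45/2 (C(V) = -2 + (-5 - 1*(-54))/2 = -2 + (-5 + 54)/2 = -2 + (½)*49 = -2 + 49/2 = 45/2)
(K - 38748)*(31782 + C(202)) = (√19311 - 38748)*(31782 + 45/2) = (-38748 + √19311)*(63609/2) = -1232360766 + 63609*√19311/2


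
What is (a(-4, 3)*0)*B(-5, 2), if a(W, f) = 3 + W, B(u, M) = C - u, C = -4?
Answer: 0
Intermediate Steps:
B(u, M) = -4 - u
(a(-4, 3)*0)*B(-5, 2) = ((3 - 4)*0)*(-4 - 1*(-5)) = (-1*0)*(-4 + 5) = 0*1 = 0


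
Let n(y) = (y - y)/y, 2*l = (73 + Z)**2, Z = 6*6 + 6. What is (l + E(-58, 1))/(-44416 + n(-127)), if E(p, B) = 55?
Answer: -13335/88832 ≈ -0.15011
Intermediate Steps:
Z = 42 (Z = 36 + 6 = 42)
l = 13225/2 (l = (73 + 42)**2/2 = (1/2)*115**2 = (1/2)*13225 = 13225/2 ≈ 6612.5)
n(y) = 0 (n(y) = 0/y = 0)
(l + E(-58, 1))/(-44416 + n(-127)) = (13225/2 + 55)/(-44416 + 0) = (13335/2)/(-44416) = (13335/2)*(-1/44416) = -13335/88832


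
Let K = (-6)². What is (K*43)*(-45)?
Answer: -69660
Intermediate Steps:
K = 36
(K*43)*(-45) = (36*43)*(-45) = 1548*(-45) = -69660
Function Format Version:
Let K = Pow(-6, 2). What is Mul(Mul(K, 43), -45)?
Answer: -69660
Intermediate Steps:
K = 36
Mul(Mul(K, 43), -45) = Mul(Mul(36, 43), -45) = Mul(1548, -45) = -69660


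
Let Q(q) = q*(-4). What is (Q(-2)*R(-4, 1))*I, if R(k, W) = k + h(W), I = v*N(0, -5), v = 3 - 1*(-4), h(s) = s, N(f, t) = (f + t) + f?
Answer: 840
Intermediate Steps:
N(f, t) = t + 2*f
v = 7 (v = 3 + 4 = 7)
I = -35 (I = 7*(-5 + 2*0) = 7*(-5 + 0) = 7*(-5) = -35)
Q(q) = -4*q
R(k, W) = W + k (R(k, W) = k + W = W + k)
(Q(-2)*R(-4, 1))*I = ((-4*(-2))*(1 - 4))*(-35) = (8*(-3))*(-35) = -24*(-35) = 840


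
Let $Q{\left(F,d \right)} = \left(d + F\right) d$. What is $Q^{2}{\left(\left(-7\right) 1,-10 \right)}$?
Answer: $28900$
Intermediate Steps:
$Q{\left(F,d \right)} = d \left(F + d\right)$ ($Q{\left(F,d \right)} = \left(F + d\right) d = d \left(F + d\right)$)
$Q^{2}{\left(\left(-7\right) 1,-10 \right)} = \left(- 10 \left(\left(-7\right) 1 - 10\right)\right)^{2} = \left(- 10 \left(-7 - 10\right)\right)^{2} = \left(\left(-10\right) \left(-17\right)\right)^{2} = 170^{2} = 28900$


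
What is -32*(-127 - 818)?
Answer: 30240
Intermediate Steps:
-32*(-127 - 818) = -32*(-945) = 30240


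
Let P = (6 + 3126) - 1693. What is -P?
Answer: -1439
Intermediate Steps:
P = 1439 (P = 3132 - 1693 = 1439)
-P = -1*1439 = -1439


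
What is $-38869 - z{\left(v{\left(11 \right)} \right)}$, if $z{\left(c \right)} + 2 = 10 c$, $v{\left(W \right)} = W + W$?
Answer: $-39087$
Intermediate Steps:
$v{\left(W \right)} = 2 W$
$z{\left(c \right)} = -2 + 10 c$
$-38869 - z{\left(v{\left(11 \right)} \right)} = -38869 - \left(-2 + 10 \cdot 2 \cdot 11\right) = -38869 - \left(-2 + 10 \cdot 22\right) = -38869 - \left(-2 + 220\right) = -38869 - 218 = -39087$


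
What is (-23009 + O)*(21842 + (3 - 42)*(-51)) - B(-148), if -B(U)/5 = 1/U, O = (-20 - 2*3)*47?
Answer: -85462446233/148 ≈ -5.7745e+8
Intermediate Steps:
O = -1222 (O = (-20 - 6)*47 = -26*47 = -1222)
B(U) = -5/U
(-23009 + O)*(21842 + (3 - 42)*(-51)) - B(-148) = (-23009 - 1222)*(21842 + (3 - 42)*(-51)) - (-5)/(-148) = -24231*(21842 - 39*(-51)) - (-5)*(-1)/148 = -24231*(21842 + 1989) - 1*5/148 = -24231*23831 - 5/148 = -577448961 - 5/148 = -85462446233/148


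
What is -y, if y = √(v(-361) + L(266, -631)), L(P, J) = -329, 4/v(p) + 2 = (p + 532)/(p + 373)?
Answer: -I*√16105/7 ≈ -18.129*I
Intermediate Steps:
v(p) = 4/(-2 + (532 + p)/(373 + p)) (v(p) = 4/(-2 + (p + 532)/(p + 373)) = 4/(-2 + (532 + p)/(373 + p)))
y = I*√16105/7 (y = √(4*(-373 - 1*(-361))/(214 - 361) - 329) = √(4*(-373 + 361)/(-147) - 329) = √(4*(-1/147)*(-12) - 329) = √(16/49 - 329) = √(-16105/49) = I*√16105/7 ≈ 18.129*I)
-y = -I*√16105/7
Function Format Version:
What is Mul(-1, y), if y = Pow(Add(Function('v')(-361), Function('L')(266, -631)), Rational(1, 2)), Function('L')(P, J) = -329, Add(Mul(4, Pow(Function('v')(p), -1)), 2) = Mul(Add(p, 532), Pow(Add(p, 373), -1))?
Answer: Mul(Rational(-1, 7), I, Pow(16105, Rational(1, 2))) ≈ Mul(-18.129, I)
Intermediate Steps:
Function('v')(p) = Mul(4, Pow(Add(-2, Mul(Pow(Add(373, p), -1), Add(532, p))), -1)) (Function('v')(p) = Mul(4, Pow(Add(-2, Mul(Add(p, 532), Pow(Add(p, 373), -1))), -1)) = Mul(4, Pow(Add(-2, Mul(Add(532, p), Pow(Add(373, p), -1))), -1)) = Mul(4, Pow(Add(-2, Mul(Pow(Add(373, p), -1), Add(532, p))), -1)))
y = Mul(Rational(1, 7), I, Pow(16105, Rational(1, 2))) (y = Pow(Add(Mul(4, Pow(Add(214, -361), -1), Add(-373, Mul(-1, -361))), -329), Rational(1, 2)) = Pow(Add(Mul(4, Pow(-147, -1), Add(-373, 361)), -329), Rational(1, 2)) = Pow(Add(Mul(4, Rational(-1, 147), -12), -329), Rational(1, 2)) = Pow(Add(Rational(16, 49), -329), Rational(1, 2)) = Pow(Rational(-16105, 49), Rational(1, 2)) = Mul(Rational(1, 7), I, Pow(16105, Rational(1, 2))) ≈ Mul(18.129, I))
Mul(-1, y) = Mul(-1, Mul(Rational(1, 7), I, Pow(16105, Rational(1, 2)))) = Mul(Rational(-1, 7), I, Pow(16105, Rational(1, 2)))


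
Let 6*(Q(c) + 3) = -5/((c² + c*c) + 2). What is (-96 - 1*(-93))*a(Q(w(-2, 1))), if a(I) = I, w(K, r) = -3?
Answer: 73/8 ≈ 9.1250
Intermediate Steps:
Q(c) = -3 - 5/(6*(2 + 2*c²)) (Q(c) = -3 + (-5/((c² + c*c) + 2))/6 = -3 + (-5/((c² + c²) + 2))/6 = -3 + (-5/(2*c² + 2))/6 = -3 + (-5/(2 + 2*c²))/6 = -3 - 5/(6*(2 + 2*c²)))
(-96 - 1*(-93))*a(Q(w(-2, 1))) = (-96 - 1*(-93))*((-41 - 36*(-3)²)/(12*(1 + (-3)²))) = (-96 + 93)*((-41 - 36*9)/(12*(1 + 9))) = -(-41 - 324)/(4*10) = -(-365)/(4*10) = -3*(-73/24) = 73/8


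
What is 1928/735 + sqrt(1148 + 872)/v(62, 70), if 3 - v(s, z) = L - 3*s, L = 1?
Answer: 1928/735 + sqrt(505)/94 ≈ 2.8622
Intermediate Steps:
v(s, z) = 2 + 3*s (v(s, z) = 3 - (1 - 3*s) = 3 + (-1 + 3*s) = 2 + 3*s)
1928/735 + sqrt(1148 + 872)/v(62, 70) = 1928/735 + sqrt(1148 + 872)/(2 + 3*62) = 1928*(1/735) + sqrt(2020)/(2 + 186) = 1928/735 + (2*sqrt(505))/188 = 1928/735 + (2*sqrt(505))*(1/188) = 1928/735 + sqrt(505)/94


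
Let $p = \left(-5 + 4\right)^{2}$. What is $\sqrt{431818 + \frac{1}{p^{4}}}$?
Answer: $\sqrt{431819} \approx 657.13$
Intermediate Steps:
$p = 1$ ($p = \left(-1\right)^{2} = 1$)
$\sqrt{431818 + \frac{1}{p^{4}}} = \sqrt{431818 + \frac{1}{1^{4}}} = \sqrt{431818 + 1^{-1}} = \sqrt{431818 + 1} = \sqrt{431819}$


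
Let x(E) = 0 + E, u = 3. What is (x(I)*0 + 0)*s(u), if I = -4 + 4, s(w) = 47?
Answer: 0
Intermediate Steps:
I = 0
x(E) = E
(x(I)*0 + 0)*s(u) = (0*0 + 0)*47 = (0 + 0)*47 = 0*47 = 0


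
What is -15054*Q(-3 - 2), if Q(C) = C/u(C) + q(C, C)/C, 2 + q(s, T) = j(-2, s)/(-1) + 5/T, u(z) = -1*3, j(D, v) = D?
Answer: -140504/5 ≈ -28101.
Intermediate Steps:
u(z) = -3
q(s, T) = 5/T (q(s, T) = -2 + (-2/(-1) + 5/T) = -2 + (-2*(-1) + 5/T) = -2 + (2 + 5/T) = 5/T)
Q(C) = 5/C² - C/3 (Q(C) = C/(-3) + (5/C)/C = C*(-⅓) + 5/C² = -C/3 + 5/C² = 5/C² - C/3)
-15054*Q(-3 - 2) = -15054*(5/(-3 - 2)² - (-3 - 2)/3) = -15054*(5/(-5)² - ⅓*(-5)) = -15054*(5*(1/25) + 5/3) = -15054*(⅕ + 5/3) = -15054*28/15 = -140504/5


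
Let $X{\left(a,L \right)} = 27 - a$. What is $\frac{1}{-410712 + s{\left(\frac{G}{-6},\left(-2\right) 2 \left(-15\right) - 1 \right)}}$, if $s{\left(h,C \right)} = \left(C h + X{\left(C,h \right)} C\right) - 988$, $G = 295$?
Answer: $- \frac{6}{2498933} \approx -2.401 \cdot 10^{-6}$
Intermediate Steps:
$s{\left(h,C \right)} = -988 + C h + C \left(27 - C\right)$ ($s{\left(h,C \right)} = \left(C h + \left(27 - C\right) C\right) - 988 = \left(C h + C \left(27 - C\right)\right) - 988 = -988 + C h + C \left(27 - C\right)$)
$\frac{1}{-410712 + s{\left(\frac{G}{-6},\left(-2\right) 2 \left(-15\right) - 1 \right)}} = \frac{1}{-410712 - \left(988 + \left(\left(-2\right) 2 \left(-15\right) - 1\right) \left(-27 - \left(1 - \left(-2\right) 2 \left(-15\right)\right)\right) - \left(\left(-2\right) 2 \left(-15\right) - 1\right) \frac{295}{-6}\right)} = \frac{1}{-410712 - \left(988 + \left(\left(-4\right) \left(-15\right) - 1\right) \left(-27 - -59\right) - \left(\left(-4\right) \left(-15\right) - 1\right) 295 \left(- \frac{1}{6}\right)\right)} = \frac{1}{-410712 - \left(988 + \left(60 - 1\right) \left(-27 + \left(60 - 1\right)\right) - \left(60 - 1\right) \left(- \frac{295}{6}\right)\right)} = \frac{1}{-410712 - \left(\frac{23333}{6} + 59 \left(-27 + 59\right)\right)} = \frac{1}{-410712 - \left(\frac{23333}{6} + 1888\right)} = \frac{1}{-410712 - \frac{34661}{6}} = \frac{1}{- \frac{2498933}{6}} = - \frac{6}{2498933}$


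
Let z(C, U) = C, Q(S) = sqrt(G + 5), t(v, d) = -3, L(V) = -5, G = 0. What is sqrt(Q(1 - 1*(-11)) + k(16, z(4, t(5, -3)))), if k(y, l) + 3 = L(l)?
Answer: sqrt(-8 + sqrt(5)) ≈ 2.4008*I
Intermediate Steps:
Q(S) = sqrt(5) (Q(S) = sqrt(0 + 5) = sqrt(5))
k(y, l) = -8 (k(y, l) = -3 - 5 = -8)
sqrt(Q(1 - 1*(-11)) + k(16, z(4, t(5, -3)))) = sqrt(sqrt(5) - 8) = sqrt(-8 + sqrt(5))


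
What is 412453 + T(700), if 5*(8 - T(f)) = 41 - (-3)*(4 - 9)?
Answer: 2062279/5 ≈ 4.1246e+5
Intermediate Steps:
T(f) = 14/5 (T(f) = 8 - (41 - (-3)*(4 - 9))/5 = 8 - (41 - (-3)*(-5))/5 = 8 - (41 - 1*15)/5 = 8 - (41 - 15)/5 = 8 - 1/5*26 = 8 - 26/5 = 14/5)
412453 + T(700) = 412453 + 14/5 = 2062279/5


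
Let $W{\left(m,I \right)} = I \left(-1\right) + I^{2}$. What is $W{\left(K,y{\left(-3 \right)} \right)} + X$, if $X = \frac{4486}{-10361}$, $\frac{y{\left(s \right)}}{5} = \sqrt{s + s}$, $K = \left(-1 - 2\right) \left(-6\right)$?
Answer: $- \frac{1558636}{10361} - 5 i \sqrt{6} \approx -150.43 - 12.247 i$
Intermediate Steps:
$K = 18$ ($K = \left(-3\right) \left(-6\right) = 18$)
$y{\left(s \right)} = 5 \sqrt{2} \sqrt{s}$ ($y{\left(s \right)} = 5 \sqrt{s + s} = 5 \sqrt{2 s} = 5 \sqrt{2} \sqrt{s}$)
$W{\left(m,I \right)} = I^{2} - I$ ($W{\left(m,I \right)} = - I + I^{2} = I^{2} - I$)
$X = - \frac{4486}{10361}$ ($X = 4486 \left(- \frac{1}{10361}\right) = - \frac{4486}{10361} \approx -0.43297$)
$W{\left(K,y{\left(-3 \right)} \right)} + X = 5 \sqrt{2} \sqrt{-3} \left(-1 + 5 \sqrt{2} \sqrt{-3}\right) - \frac{4486}{10361} = 5 \sqrt{2} i \sqrt{3} \left(-1 + 5 \sqrt{2} i \sqrt{3}\right) - \frac{4486}{10361} = 5 i \sqrt{6} \left(-1 + 5 i \sqrt{6}\right) - \frac{4486}{10361} = - \frac{4486}{10361} + 5 i \sqrt{6} \left(-1 + 5 i \sqrt{6}\right)$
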